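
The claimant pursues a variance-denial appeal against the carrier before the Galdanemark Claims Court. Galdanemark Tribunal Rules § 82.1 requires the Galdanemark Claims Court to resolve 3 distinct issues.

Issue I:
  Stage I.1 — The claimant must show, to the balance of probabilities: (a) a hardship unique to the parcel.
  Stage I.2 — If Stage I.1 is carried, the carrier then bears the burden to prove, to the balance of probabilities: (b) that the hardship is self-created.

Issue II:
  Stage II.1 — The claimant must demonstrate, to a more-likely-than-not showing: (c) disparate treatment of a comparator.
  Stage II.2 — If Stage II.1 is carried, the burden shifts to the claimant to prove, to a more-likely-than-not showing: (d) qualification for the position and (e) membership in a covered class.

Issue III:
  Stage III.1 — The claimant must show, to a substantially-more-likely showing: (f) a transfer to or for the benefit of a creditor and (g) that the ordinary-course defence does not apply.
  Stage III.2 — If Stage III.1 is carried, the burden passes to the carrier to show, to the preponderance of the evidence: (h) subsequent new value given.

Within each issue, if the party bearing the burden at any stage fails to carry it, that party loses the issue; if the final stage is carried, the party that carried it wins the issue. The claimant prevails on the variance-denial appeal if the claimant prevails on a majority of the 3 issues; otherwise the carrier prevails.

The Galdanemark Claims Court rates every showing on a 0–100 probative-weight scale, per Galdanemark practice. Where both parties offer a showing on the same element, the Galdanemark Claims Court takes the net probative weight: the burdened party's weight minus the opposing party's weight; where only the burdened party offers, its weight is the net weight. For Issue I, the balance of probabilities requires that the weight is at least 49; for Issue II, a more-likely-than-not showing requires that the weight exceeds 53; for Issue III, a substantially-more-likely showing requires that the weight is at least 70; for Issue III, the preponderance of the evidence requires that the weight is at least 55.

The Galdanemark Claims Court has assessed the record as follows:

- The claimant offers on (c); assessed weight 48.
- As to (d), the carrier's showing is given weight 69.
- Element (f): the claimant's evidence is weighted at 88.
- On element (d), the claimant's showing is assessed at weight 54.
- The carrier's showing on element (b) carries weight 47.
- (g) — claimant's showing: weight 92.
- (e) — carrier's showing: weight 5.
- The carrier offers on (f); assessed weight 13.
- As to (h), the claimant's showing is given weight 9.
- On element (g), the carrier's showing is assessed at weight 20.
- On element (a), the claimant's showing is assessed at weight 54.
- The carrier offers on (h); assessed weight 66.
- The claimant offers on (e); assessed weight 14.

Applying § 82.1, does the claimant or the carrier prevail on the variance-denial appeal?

carrier

— Issue I —
Stage I.1 (claimant, the balance of probabilities, weight is at least 49): (a) 54 ≥ 49 — meets.
  The claimant carries Stage I.1; the carrier now bears the burden.
Stage I.2 (carrier, the balance of probabilities, weight is at least 49): (b) 47 < 49 — fails.
  The carrier does not carry Stage I.2.
The claimant prevails on this issue.
— Issue II —
Stage II.1 (claimant, a more-likely-than-not showing, weight exceeds 53): (c) 48 ≤ 53 — fails.
  Not every element is met, so the claimant fails to carry Stage II.1.
So the carrier prevails on this issue.
— Issue III —
At Stage III.1 the claimant must meet a substantially-more-likely showing (weight is at least 70): on (f) the weight is 88 less the opposing 13 gives net 75, which does reach 70, so (f) meets the standard; on (g) the weight is 92 less the opposing 20 gives net 72, which does reach 70, so (g) meets the standard.
  The claimant carries Stage III.1; the carrier now bears the burden.
At Stage III.2 the carrier must meet the preponderance of the evidence (weight is at least 55): on (h) the weight is 66 less the opposing 9 gives net 57, ≥ 55, so (h) meets the standard.
  Stage III.2 carried; the final stage is satisfied.
All stages carried — the carrier prevails on this issue.
Per-issue: Issue I → claimant; Issue II → carrier; Issue III → carrier. The claimant must prevail on a majority of issues; overall, the carrier prevails.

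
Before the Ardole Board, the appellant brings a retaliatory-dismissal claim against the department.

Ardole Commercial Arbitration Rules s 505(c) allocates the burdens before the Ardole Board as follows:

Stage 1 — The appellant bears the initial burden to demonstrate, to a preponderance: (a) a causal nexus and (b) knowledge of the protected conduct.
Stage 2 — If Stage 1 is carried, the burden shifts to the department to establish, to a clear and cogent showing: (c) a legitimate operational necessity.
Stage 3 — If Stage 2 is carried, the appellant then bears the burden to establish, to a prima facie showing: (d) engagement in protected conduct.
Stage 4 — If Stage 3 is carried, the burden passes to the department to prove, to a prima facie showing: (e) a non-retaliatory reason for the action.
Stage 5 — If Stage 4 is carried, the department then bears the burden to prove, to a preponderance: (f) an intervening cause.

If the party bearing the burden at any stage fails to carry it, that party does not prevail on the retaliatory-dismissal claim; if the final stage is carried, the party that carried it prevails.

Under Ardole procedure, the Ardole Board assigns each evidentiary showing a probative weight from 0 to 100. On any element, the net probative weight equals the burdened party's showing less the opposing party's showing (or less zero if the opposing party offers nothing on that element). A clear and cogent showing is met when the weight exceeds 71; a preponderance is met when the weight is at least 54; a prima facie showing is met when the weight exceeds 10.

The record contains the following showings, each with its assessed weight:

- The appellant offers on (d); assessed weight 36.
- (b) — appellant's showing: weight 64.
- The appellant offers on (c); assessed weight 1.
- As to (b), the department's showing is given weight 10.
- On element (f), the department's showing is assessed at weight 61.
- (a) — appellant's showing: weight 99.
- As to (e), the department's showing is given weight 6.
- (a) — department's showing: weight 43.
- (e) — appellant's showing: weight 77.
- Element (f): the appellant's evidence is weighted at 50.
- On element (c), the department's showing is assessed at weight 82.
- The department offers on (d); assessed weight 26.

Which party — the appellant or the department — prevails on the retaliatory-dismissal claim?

At Stage 1 the appellant must meet a preponderance (weight is at least 54): on (a) the weight is 99 less the opposing 43 gives net 56, which does reach 54, so (a) meets the standard; on (b) the weight is 64 less the opposing 10 gives net 54, ≥ 54, so (b) meets the standard.
  All elements met. The burden passes to the department.
At Stage 2 the department must meet a clear and cogent showing (weight exceeds 71): on (c) the weight is 82 less the opposing 1 gives net 81, which does exceed 71, so (c) meets the standard.
  Stage 2 carried; the burden shifts to the appellant.
At Stage 3 the appellant must meet a prima facie showing (weight exceeds 10): on (d) the weight is 36 less the opposing 26 gives net 10, ≤ 10, so (d) does not meet the standard.
  Stage 3 not carried; the appellant fails its burden.
So the department prevails.

department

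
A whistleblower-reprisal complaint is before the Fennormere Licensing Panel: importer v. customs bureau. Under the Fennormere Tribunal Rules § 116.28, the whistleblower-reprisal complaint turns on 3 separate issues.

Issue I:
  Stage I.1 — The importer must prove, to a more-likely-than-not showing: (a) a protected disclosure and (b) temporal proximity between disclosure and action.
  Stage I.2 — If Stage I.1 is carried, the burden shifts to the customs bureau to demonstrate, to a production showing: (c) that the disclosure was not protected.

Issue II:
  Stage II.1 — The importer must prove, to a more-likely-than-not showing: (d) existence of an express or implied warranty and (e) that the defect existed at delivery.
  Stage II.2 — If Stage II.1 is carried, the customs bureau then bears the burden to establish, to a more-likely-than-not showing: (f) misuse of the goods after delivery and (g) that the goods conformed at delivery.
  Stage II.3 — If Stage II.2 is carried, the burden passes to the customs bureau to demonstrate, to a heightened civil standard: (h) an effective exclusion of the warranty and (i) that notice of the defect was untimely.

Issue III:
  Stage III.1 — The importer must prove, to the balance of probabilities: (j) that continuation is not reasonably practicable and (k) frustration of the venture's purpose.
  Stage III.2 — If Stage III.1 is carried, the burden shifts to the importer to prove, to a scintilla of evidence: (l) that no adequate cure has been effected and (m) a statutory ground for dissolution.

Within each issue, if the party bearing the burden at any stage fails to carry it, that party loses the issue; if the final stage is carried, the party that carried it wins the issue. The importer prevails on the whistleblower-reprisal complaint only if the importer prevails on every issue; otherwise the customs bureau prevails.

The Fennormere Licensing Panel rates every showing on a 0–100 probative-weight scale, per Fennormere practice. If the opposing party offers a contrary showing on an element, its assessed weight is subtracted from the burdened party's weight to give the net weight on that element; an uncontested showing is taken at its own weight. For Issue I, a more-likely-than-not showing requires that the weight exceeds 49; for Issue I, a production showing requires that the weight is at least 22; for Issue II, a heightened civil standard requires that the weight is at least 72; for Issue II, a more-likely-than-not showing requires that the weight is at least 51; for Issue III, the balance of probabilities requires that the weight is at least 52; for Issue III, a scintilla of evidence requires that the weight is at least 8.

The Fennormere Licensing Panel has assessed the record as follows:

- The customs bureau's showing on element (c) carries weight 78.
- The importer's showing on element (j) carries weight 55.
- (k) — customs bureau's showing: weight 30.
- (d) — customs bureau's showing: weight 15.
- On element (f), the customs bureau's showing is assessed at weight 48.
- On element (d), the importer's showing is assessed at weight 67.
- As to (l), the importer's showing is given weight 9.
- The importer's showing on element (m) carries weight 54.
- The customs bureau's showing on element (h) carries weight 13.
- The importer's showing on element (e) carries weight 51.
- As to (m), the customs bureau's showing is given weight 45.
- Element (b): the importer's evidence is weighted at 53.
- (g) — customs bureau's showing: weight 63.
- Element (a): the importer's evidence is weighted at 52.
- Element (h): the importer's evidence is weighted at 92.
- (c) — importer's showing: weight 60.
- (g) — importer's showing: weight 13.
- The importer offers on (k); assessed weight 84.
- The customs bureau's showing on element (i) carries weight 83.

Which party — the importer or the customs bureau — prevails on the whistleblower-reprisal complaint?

— Issue I —
Stage I.1 — burden on importer; standard: a more-likely-than-not showing (weight exceeds 49).
    (a): 52 > 49 [met]
    (b): 53 > 49 [met]
  Stage I.1 carried; the burden shifts to the customs bureau.
Stage I.2 — burden on customs bureau; standard: a production showing (weight is at least 22).
    (c): 78 − 60 = 18 < 22 [not met]
  Stage I.2 not carried; the customs bureau fails its burden.
The importer prevails on this issue.
— Issue II —
Stage II.1 (importer, a more-likely-than-not showing, weight is at least 51): (d) net 67−15=52 ≥ 51 — meets; (e) 51 ≥ 51 — meets.
  All elements met. The burden passes to the customs bureau.
Stage II.2 (customs bureau, a more-likely-than-not showing, weight is at least 51): (f) 48 < 51 — fails; (g) net 63−13=50 < 51 — fails.
  Not every element is met, so the customs bureau fails to carry Stage II.2.
The analysis ends at Stage II.2; the importer prevails on this issue.
— Issue III —
At Stage III.1 the importer must meet the balance of probabilities (weight is at least 52): on (j) the weight is 55, which does reach 52, so (j) meets the standard; on (k) the weight is 84 less the opposing 30 gives net 54, ≥ 52, so (k) meets the standard.
  Stage III.1 is satisfied; the importer continues to bear the burden.
At Stage III.2 the importer must meet a scintilla of evidence (weight is at least 8): on (l) the weight is 9, which does reach 8, so (l) meets the standard; on (m) the weight is 54 less the opposing 45 gives net 9, ≥ 8, so (m) meets the standard.
  Stage III.2 carried; the final stage is satisfied.
All stages carried — the importer prevails on this issue.
Per-issue: Issue I → importer; Issue II → importer; Issue III → importer. The importer must prevail on every issue; overall, the importer prevails.

importer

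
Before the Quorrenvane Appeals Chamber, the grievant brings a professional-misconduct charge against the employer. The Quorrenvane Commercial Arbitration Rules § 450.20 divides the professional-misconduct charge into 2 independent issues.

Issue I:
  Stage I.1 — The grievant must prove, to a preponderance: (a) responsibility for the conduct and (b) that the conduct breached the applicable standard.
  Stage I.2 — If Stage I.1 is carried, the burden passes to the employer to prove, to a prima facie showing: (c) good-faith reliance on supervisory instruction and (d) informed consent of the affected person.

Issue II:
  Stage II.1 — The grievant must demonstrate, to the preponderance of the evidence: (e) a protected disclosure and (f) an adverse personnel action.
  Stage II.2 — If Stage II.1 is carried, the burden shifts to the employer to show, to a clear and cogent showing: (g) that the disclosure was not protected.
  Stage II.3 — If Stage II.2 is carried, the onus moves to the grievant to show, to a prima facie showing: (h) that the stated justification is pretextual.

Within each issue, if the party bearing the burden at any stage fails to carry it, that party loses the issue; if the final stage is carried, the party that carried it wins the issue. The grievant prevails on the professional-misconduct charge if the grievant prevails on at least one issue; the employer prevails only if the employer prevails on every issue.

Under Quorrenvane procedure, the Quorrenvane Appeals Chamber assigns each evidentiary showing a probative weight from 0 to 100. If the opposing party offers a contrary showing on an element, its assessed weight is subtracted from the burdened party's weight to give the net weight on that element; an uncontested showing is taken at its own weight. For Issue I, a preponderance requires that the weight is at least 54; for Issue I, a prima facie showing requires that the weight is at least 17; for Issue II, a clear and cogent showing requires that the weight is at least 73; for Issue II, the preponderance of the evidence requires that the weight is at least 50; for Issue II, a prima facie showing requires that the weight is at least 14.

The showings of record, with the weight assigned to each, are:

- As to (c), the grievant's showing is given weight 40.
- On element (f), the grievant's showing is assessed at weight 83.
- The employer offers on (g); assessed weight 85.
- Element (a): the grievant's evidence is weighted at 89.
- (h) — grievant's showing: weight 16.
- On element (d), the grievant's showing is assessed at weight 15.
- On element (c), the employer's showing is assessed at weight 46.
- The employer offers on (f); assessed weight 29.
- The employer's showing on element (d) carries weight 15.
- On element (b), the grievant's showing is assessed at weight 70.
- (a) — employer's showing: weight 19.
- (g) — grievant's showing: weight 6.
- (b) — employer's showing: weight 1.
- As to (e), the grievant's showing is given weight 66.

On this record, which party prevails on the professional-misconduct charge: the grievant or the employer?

grievant

— Issue I —
Stage I.1 — burden on grievant; standard: a preponderance (weight is at least 54).
    (a): 89 − 19 = 70 ≥ 54 [met]
    (b): 70 − 1 = 69 ≥ 54 [met]
  All elements met. The burden passes to the employer.
Stage I.2 — burden on employer; standard: a prima facie showing (weight is at least 17).
    (c): 46 − 40 = 6 < 17 [not met]
    (d): 15 − 15 = 0 < 17 [not met]
  Not every element is met, so the employer fails to carry Stage I.2.
The analysis ends at Stage I.2; the grievant prevails on this issue.
— Issue II —
At Stage II.1 the grievant must meet the preponderance of the evidence (weight is at least 50): on (e) the weight is 66, ≥ 50, so (e) meets the standard; on (f) the weight is 83 less the opposing 29 gives net 54, ≥ 50, so (f) meets the standard.
  All elements met. The burden passes to the employer.
At Stage II.2 the employer must meet a clear and cogent showing (weight is at least 73): on (g) the weight is 85 less the opposing 6 gives net 79, which does reach 73, so (g) meets the standard.
  Stage II.2 carried; the burden shifts to the grievant.
At Stage II.3 the grievant must meet a prima facie showing (weight is at least 14): on (h) the weight is 16, ≥ 14, so (h) meets the standard.
  All elements met at the final stage.
Every stage carried; the grievant prevails on this issue.
Per-issue: Issue I → grievant; Issue II → grievant. The grievant must prevail on at least one issue; overall, the grievant prevails.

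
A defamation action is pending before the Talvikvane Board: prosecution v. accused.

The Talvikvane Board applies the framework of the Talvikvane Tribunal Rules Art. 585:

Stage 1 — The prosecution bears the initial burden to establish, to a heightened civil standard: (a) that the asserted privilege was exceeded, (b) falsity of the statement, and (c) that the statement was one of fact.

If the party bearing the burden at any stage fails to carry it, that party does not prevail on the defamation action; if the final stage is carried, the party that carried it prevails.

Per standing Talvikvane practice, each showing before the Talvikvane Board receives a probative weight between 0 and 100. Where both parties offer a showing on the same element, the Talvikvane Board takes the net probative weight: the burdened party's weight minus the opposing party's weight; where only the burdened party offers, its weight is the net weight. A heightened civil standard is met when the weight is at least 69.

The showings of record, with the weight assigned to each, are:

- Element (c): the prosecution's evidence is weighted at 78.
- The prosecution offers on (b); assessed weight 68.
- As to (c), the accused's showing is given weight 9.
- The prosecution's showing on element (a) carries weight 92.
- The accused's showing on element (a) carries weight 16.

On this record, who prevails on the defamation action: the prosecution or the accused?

accused

At Stage 1 the prosecution must meet a heightened civil standard (weight is at least 69): on (a) the weight is 92 less the opposing 16 gives net 76, ≥ 69, so (a) meets the standard; on (b) the weight is 68, which does not reach 69, so (b) does not meet the standard; on (c) the weight is 78 less the opposing 9 gives net 69, ≥ 69, so (c) meets the standard.
  The prosecution does not carry Stage 1.
The accused prevails.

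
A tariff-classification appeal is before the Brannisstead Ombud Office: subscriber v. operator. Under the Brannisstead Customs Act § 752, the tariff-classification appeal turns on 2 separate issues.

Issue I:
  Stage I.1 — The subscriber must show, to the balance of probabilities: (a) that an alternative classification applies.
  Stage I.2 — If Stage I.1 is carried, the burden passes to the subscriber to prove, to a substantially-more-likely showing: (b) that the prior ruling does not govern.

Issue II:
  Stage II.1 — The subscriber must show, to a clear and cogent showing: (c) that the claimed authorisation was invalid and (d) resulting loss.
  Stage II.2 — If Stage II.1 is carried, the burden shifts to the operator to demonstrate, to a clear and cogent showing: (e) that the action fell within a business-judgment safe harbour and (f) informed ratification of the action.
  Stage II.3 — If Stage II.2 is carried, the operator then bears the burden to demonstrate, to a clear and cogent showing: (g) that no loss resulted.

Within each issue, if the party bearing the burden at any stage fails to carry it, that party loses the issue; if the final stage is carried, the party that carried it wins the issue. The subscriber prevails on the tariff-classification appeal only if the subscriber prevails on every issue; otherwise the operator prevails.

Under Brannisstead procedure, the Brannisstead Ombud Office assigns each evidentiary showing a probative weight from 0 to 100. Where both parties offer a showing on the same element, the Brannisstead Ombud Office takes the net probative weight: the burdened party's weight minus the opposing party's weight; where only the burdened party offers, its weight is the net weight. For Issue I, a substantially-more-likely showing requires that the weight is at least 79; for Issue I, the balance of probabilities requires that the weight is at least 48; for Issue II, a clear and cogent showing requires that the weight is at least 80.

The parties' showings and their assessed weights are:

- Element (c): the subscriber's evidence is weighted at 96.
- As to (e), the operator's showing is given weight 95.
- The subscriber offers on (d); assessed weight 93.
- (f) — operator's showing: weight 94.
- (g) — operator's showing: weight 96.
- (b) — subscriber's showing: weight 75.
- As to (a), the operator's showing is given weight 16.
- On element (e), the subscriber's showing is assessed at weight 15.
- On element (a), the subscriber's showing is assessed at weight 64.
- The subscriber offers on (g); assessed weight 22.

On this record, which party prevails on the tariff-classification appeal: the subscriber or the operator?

operator

— Issue I —
Stage I.1 — burden on subscriber; standard: the balance of probabilities (weight is at least 48).
    (a): 64 − 16 = 48 ≥ 48 [met]
  Stage I.1 carried; the burden remains with the subscriber.
Stage I.2 — burden on subscriber; standard: a substantially-more-likely showing (weight is at least 79).
    (b): 75 < 79 [not met]
  Not every element is met, so the subscriber fails to carry Stage I.2.
So the operator prevails on this issue.
— Issue II —
At Stage II.1 the subscriber must meet a clear and cogent showing (weight is at least 80): on (c) the weight is 96, which does reach 80, so (c) meets the standard; on (d) the weight is 93, which does reach 80, so (d) meets the standard.
  All elements met. The burden passes to the operator.
At Stage II.2 the operator must meet a clear and cogent showing (weight is at least 80): on (e) the weight is 95 less the opposing 15 gives net 80, ≥ 80, so (e) meets the standard; on (f) the weight is 94, ≥ 80, so (f) meets the standard.
  All elements met. The operator retains the burden for Stage II.3.
At Stage II.3 the operator must meet a clear and cogent showing (weight is at least 80): on (g) the weight is 96 less the opposing 22 gives net 74, < 80, so (g) does not meet the standard.
  Stage II.3 not carried; the operator fails its burden.
The analysis ends at Stage II.3; the subscriber prevails on this issue.
Per-issue: Issue I → operator; Issue II → subscriber. The subscriber must prevail on every issue; overall, the operator prevails.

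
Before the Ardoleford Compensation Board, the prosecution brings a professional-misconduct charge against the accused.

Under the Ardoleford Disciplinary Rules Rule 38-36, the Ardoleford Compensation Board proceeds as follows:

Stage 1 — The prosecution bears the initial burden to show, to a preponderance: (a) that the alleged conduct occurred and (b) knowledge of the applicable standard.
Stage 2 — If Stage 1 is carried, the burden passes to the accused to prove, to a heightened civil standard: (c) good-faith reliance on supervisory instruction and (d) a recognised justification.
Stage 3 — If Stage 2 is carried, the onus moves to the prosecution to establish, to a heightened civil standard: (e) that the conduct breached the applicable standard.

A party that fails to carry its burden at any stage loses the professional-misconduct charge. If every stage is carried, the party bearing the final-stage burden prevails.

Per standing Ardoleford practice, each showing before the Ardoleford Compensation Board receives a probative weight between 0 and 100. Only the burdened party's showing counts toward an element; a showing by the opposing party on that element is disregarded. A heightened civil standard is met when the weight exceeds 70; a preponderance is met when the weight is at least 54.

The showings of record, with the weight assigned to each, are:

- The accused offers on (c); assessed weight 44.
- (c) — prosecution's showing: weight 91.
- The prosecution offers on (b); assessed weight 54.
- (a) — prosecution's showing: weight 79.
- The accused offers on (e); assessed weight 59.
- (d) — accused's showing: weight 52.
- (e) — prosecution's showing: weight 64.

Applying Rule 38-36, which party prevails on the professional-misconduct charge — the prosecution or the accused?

prosecution

Stage 1 — burden on prosecution; standard: a preponderance (weight is at least 54).
    (a): 79 ≥ 54 [met]
    (b): 54 ≥ 54 [met]
  Stage 1 carried; the burden shifts to the accused.
Stage 2 — burden on accused; standard: a heightened civil standard (weight exceeds 70).
    (c): 44 (prosecution's 91 disregarded) ≤ 70 [not met]
    (d): 52 ≤ 70 [not met]
  The accused does not carry Stage 2.
The prosecution prevails.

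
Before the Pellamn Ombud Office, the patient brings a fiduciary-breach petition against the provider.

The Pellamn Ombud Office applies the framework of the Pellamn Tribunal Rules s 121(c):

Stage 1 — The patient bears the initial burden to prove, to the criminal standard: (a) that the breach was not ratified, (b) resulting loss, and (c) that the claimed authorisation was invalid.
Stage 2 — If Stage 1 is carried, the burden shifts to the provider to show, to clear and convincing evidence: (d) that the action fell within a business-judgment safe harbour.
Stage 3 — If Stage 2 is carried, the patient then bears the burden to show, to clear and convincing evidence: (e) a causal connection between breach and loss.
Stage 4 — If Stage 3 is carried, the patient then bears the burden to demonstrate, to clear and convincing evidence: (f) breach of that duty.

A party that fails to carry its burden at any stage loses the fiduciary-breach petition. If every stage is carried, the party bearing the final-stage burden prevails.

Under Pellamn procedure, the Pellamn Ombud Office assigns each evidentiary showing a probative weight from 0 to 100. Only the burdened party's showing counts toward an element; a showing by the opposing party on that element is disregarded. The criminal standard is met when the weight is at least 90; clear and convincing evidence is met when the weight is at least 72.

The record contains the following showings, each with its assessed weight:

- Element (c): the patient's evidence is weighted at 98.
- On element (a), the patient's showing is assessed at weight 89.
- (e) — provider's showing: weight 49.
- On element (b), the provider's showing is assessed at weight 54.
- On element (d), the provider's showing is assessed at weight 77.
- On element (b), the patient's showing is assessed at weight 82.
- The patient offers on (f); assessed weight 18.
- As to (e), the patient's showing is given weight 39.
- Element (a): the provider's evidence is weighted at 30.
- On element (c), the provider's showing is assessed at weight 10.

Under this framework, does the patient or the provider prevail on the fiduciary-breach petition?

provider

Stage 1 — burden on patient; standard: the criminal standard (weight is at least 90).
    (a): 89 (provider's 30 disregarded) < 90 [not met]
    (b): 82 (provider's 54 disregarded) < 90 [not met]
    (c): 98 (provider's 10 disregarded) ≥ 90 [met]
  The patient does not carry Stage 1.
So the provider prevails.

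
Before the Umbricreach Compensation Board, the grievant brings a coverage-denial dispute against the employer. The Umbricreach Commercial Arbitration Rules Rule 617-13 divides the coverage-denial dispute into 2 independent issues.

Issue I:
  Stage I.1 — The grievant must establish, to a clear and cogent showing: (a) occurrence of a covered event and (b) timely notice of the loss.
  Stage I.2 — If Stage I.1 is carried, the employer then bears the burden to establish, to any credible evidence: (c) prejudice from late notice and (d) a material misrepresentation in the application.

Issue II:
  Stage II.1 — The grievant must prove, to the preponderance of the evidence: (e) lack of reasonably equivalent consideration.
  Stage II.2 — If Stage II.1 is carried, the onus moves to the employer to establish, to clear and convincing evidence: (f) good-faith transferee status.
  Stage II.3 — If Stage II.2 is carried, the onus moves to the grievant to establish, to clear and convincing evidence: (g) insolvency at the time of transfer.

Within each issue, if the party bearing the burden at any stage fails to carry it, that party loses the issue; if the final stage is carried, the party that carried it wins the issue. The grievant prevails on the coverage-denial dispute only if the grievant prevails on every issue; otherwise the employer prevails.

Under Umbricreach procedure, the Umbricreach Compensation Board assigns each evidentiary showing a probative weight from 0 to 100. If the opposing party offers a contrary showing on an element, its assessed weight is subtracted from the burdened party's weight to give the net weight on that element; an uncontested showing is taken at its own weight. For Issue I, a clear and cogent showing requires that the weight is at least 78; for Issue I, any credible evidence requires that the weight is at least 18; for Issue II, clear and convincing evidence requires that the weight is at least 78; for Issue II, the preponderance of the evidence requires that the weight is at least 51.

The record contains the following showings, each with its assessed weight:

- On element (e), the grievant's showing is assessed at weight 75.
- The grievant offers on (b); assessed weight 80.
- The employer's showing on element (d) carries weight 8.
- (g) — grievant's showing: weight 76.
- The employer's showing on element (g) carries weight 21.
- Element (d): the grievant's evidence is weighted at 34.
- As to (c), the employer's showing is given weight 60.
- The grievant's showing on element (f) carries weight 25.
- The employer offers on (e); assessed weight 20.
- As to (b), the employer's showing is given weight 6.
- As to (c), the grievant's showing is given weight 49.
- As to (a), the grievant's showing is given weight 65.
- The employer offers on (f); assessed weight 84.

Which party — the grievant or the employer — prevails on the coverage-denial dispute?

— Issue I —
Stage I.1 (grievant, a clear and cogent showing, weight is at least 78): (a) 65 < 78 — fails; (b) net 80−6=74 < 78 — fails.
  Not every element is met, so the grievant fails to carry Stage I.1.
The employer prevails on this issue.
— Issue II —
Stage II.1 — burden on grievant; standard: the preponderance of the evidence (weight is at least 51).
    (e): 75 − 20 = 55 ≥ 51 [met]
  All elements met. The burden passes to the employer.
Stage II.2 — burden on employer; standard: clear and convincing evidence (weight is at least 78).
    (f): 84 − 25 = 59 < 78 [not met]
  Not every element is met, so the employer fails to carry Stage II.2.
The grievant prevails on this issue.
Per-issue: Issue I → employer; Issue II → grievant. The grievant must prevail on every issue; overall, the employer prevails.

employer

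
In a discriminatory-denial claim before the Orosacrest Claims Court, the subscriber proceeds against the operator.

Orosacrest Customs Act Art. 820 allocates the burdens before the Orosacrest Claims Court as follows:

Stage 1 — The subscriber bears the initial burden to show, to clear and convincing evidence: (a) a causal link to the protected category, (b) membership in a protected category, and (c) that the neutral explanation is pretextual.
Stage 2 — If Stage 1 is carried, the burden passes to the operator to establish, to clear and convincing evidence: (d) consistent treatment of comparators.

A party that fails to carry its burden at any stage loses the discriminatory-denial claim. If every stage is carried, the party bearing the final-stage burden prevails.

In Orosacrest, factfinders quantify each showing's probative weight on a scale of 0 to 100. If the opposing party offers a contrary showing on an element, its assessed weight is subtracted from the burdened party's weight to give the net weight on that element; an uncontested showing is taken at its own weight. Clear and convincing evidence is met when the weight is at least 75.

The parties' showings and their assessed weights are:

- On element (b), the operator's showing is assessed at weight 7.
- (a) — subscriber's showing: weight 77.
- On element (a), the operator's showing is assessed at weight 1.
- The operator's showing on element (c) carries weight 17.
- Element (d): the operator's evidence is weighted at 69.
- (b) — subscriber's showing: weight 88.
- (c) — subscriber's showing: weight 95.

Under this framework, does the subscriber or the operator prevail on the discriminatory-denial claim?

At Stage 1 the subscriber must meet clear and convincing evidence (weight is at least 75): on (a) the weight is 77 less the opposing 1 gives net 76, ≥ 75, so (a) meets the standard; on (b) the weight is 88 less the opposing 7 gives net 81, ≥ 75, so (b) meets the standard; on (c) the weight is 95 less the opposing 17 gives net 78, ≥ 75, so (c) meets the standard.
  Stage 1 is satisfied; the onus moves to the operator.
At Stage 2 the operator must meet clear and convincing evidence (weight is at least 75): on (d) the weight is 69, < 75, so (d) does not meet the standard.
  The operator does not carry Stage 2.
So the subscriber prevails.

subscriber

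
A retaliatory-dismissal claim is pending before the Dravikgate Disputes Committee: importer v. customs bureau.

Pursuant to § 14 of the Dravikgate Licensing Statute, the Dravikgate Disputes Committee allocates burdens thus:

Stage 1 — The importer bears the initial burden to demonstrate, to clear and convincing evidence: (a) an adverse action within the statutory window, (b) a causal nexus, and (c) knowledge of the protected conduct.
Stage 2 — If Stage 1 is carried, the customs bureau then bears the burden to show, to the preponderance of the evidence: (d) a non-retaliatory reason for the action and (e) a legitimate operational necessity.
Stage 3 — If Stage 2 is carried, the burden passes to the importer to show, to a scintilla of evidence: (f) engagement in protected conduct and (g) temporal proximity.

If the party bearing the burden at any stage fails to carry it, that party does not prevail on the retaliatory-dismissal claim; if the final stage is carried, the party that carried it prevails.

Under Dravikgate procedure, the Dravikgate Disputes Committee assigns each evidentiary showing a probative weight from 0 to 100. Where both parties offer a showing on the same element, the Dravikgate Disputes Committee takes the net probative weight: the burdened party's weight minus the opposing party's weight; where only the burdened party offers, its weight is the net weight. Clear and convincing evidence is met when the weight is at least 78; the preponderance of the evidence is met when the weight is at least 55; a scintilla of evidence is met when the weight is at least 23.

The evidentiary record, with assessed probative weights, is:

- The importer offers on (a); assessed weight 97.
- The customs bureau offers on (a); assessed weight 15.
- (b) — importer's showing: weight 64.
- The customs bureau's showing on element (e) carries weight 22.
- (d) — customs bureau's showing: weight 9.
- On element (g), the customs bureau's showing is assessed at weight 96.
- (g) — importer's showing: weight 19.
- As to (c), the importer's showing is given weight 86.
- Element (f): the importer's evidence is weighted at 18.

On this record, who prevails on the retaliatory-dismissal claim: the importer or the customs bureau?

Stage 1 (importer, clear and convincing evidence, weight is at least 78): (a) net 97−15=82 ≥ 78 — meets; (b) 64 < 78 — fails; (c) 86 ≥ 78 — meets.
  Stage 1 not carried; the importer fails its burden.
The customs bureau prevails.

customs bureau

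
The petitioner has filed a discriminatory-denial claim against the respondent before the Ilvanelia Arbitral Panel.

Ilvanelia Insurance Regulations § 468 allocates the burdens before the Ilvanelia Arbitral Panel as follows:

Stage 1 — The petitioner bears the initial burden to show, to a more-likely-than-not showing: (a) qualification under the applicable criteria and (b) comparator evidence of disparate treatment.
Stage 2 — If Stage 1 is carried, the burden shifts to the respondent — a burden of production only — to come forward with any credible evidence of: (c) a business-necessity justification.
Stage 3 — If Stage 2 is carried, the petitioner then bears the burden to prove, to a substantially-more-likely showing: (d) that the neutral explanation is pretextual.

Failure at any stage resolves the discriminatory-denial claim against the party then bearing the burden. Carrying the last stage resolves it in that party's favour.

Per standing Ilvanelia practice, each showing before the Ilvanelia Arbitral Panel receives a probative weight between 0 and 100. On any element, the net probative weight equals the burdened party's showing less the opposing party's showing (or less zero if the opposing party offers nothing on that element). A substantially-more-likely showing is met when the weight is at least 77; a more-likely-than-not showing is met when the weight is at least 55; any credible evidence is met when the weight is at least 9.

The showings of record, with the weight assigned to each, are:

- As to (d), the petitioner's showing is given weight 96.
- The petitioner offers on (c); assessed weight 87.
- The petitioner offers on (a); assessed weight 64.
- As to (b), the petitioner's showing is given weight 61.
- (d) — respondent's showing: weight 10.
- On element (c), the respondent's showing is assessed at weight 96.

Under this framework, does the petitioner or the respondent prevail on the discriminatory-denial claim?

petitioner

Stage 1 — burden on petitioner; standard: a more-likely-than-not showing (weight is at least 55).
    (a): 64 ≥ 55 [met]
    (b): 61 ≥ 55 [met]
  Stage 1 is satisfied; the onus moves to the respondent.
Stage 2 — burden on respondent; standard: any credible evidence (weight is at least 9).
    (c): 96 − 87 = 9 ≥ 9 [met]
  The respondent carries Stage 2; the petitioner now bears the burden.
Stage 3 — burden on petitioner; standard: a substantially-more-likely showing (weight is at least 77).
    (d): 96 − 10 = 86 ≥ 77 [met]
  The petitioner carries the last stage.
With every stage satisfied, the petitioner prevails.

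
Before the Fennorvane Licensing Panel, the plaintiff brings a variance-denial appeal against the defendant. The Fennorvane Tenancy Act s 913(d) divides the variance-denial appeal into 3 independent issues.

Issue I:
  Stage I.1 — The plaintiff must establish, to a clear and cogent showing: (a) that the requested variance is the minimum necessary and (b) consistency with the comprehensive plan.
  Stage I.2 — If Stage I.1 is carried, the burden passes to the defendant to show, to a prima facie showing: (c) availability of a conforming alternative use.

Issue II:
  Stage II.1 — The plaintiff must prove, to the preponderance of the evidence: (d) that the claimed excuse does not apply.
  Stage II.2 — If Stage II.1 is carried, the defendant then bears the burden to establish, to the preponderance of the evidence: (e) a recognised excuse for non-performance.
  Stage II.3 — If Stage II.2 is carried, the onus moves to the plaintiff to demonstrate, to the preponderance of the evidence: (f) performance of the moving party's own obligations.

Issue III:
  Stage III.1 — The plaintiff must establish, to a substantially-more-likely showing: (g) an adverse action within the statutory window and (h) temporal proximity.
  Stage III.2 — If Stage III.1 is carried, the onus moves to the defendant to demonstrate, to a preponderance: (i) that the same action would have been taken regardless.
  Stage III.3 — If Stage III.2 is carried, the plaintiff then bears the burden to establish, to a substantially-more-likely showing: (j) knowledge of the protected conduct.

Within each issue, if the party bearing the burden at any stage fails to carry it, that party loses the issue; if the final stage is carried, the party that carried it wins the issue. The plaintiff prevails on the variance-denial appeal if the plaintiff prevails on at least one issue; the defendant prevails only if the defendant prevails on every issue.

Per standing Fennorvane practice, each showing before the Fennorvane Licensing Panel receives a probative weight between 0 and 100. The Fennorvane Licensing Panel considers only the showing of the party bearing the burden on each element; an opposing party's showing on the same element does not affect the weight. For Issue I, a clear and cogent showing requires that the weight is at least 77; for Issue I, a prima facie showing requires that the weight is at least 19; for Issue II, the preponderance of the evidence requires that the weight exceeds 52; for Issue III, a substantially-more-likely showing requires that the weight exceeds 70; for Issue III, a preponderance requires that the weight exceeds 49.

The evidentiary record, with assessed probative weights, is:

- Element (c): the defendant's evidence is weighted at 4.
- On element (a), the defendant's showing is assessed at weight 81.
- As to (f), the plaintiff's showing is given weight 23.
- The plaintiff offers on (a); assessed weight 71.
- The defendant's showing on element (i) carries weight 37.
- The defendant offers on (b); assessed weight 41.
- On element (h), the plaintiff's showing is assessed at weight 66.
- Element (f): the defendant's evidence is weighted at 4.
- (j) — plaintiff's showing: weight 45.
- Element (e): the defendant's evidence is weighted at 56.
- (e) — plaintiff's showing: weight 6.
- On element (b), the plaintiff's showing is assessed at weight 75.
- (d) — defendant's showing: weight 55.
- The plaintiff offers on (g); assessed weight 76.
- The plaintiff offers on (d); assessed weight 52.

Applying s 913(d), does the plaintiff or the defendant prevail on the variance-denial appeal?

defendant

— Issue I —
Stage I.1 (plaintiff, a clear and cogent showing, weight is at least 77): (a) 71 (defendant's 81 disregarded) < 77 — fails; (b) 75 (defendant's 41 disregarded) < 77 — fails.
  Stage I.1 not carried; the plaintiff fails its burden.
So the defendant prevails on this issue.
— Issue II —
Stage II.1 (plaintiff, the preponderance of the evidence, weight exceeds 52): (d) 52 (defendant's 55 disregarded) ≤ 52 — fails.
  The plaintiff does not carry Stage II.1.
The defendant prevails on this issue.
— Issue III —
Stage III.1 — burden on plaintiff; standard: a substantially-more-likely showing (weight exceeds 70).
    (g): 76 > 70 [met]
    (h): 66 ≤ 70 [not met]
  Stage III.1 not carried; the plaintiff fails its burden.
So the defendant prevails on this issue.
Per-issue: Issue I → defendant; Issue II → defendant; Issue III → defendant. The plaintiff must prevail on at least one issue; overall, the defendant prevails.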